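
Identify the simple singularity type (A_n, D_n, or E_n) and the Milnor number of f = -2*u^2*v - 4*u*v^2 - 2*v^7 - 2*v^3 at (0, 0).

Type D8, Milnor number mu = 8.

The Hessian of f at 0 is [[0, 0], [0, 0]] with rank 0, so corank 2. A Groebner basis of the Jacobian ideal J(f) in C{u,v} is {u^2/7 + v^6 - v^2/7, u^3 + v^3, u*v + v^2}; counting standard monomials gives mu = 8. Corank 2; j^3 = -2*v*(u + v)^2 has shape L^2 M (L != M), so D-series; mu = 8 gives D_8.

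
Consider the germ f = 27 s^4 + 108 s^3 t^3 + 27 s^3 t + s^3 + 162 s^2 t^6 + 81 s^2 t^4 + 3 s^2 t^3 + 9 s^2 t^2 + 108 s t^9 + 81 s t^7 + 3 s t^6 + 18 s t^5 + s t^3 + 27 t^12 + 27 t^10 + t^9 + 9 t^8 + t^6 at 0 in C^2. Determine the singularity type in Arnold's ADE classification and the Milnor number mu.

Type E_{7}, Milnor number mu = 7.

The Hessian of f at 0 is [[0, 0], [0, 0]] with rank 0, so corank 2. A Groebner basis of the Jacobian ideal J(f) in C{s,t} is {s^2/3 + t^4 + t^3/9, s^3, s^2*t - s^2/9 - t^3/27, 2*s^2/3 + s*t^2 + 2*t^3/9}; counting standard monomials gives mu = 7. Corank 2; j^3 = s^3 is a perfect cube, so E-series; the 4-jet and mu = 7 give E_7.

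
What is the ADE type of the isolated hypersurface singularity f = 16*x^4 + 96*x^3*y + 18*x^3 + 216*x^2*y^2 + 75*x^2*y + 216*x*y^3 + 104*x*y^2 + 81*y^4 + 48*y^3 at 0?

D5

The Hessian of f at 0 is [[0, 0], [0, 0]] with rank 0, so corank 2. A Groebner basis of the Jacobian ideal J(f) in C{x,y} is {x*y^2 + 27*x*y/2 + 18*y^2, -81*x*y/8 + y^3 - 27*y^2/2, x^2 + 17*x*y/6 + 2*y^2}; counting standard monomials gives mu = 5. Corank 2; j^3 = (2*x + 3*y)*(3*x + 4*y)^2 has shape L^2 M (L != M), so D-series; mu = 5 gives D_5.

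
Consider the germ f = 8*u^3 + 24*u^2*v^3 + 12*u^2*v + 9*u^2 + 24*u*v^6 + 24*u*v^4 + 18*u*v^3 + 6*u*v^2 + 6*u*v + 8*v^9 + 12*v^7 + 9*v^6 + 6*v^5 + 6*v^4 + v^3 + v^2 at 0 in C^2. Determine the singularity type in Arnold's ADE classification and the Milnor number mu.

The Hessian of f at 0 is [[18, 6], [6, 2]] with rank 1, so corank 1. A Groebner basis of the Jacobian ideal J(f) in C{u,v} is {v^2, u + v/3}; counting standard monomials gives mu = 2. Corank 1: A-series; mu = 2 gives A_2.

Type A2, Milnor number mu = 2.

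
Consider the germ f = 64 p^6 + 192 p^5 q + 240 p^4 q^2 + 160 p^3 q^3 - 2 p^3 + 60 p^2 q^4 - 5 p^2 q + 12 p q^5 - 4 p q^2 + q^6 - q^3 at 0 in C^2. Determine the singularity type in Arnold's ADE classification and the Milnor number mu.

Type D7, Milnor number mu = 7.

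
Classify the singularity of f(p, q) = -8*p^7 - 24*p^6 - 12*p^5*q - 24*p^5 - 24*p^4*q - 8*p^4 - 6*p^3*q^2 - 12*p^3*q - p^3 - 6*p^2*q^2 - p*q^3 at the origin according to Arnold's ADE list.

The Hessian of f at 0 has rank 0. Corank 2; j^3 = -p^3 is a perfect cube, so E-series; the 4-jet and mu = 7 give E_7.

E_7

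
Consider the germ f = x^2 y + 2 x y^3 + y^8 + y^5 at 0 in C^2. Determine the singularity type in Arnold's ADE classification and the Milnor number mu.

The Hessian of f at 0 has rank 0. Corank 2; j^3 = x^2*y has shape L^2 M (L != M), so D-series; mu = 9 gives D_9.

Type D9, Milnor number mu = 9.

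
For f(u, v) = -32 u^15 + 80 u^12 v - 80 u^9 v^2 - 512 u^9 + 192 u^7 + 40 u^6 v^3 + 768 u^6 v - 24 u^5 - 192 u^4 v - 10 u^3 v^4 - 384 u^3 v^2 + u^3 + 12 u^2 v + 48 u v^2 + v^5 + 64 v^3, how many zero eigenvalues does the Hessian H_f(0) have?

Hessian at 0 has rank 0.

2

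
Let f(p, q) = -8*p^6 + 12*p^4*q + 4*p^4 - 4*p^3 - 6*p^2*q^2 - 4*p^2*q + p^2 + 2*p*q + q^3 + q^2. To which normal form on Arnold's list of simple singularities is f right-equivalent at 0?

A_2

The Hessian of f at 0 is [[2, 2], [2, 2]] with rank 1, so corank 1. A Groebner basis of the Jacobian ideal J(f) in C{p,q} is {q^2, p + q}; counting standard monomials gives mu = 2. Corank 1: A-series; mu = 2 gives A_2.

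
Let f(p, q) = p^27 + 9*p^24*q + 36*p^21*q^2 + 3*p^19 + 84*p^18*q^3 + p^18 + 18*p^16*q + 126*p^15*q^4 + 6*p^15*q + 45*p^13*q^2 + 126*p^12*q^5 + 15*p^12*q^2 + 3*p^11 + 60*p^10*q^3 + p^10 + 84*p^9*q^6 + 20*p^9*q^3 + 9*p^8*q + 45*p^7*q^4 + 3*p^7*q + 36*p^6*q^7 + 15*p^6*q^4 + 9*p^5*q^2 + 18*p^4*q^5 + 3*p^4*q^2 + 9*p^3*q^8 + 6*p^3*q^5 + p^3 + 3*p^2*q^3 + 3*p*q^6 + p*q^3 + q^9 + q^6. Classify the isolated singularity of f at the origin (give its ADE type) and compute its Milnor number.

Type E_7, Milnor number mu = 7.

The Hessian of f at 0 has rank 0. Corank 2; j^3 = p^3 is a perfect cube, so E-series; the 4-jet and mu = 7 give E_7.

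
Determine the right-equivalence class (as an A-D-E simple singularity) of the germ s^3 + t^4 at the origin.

E_{6}

The Hessian of f at 0 has rank 0. Corank 2; j^3 = s^3 is a perfect cube, so E-series; the 4-jet and mu = 6 give E_6.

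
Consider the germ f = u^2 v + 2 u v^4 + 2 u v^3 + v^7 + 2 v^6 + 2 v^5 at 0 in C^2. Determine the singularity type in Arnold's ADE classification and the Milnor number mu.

Type D_{6}, Milnor number mu = 6.

The Hessian of f at 0 has rank 0. Corank 2; j^3 = u^2*v has shape L^2 M (L != M), so D-series; mu = 6 gives D_6.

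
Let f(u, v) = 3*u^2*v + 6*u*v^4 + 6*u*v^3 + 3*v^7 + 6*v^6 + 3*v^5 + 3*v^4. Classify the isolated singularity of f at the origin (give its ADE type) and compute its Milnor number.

The Hessian of f at 0 is [[0, 0], [0, 0]] with rank 0, so corank 2. A Groebner basis of the Jacobian ideal J(f) in C{u,v} is {u*v^2, u*v + v^3, u^2 - 4*u*v}; counting standard monomials gives mu = 5. Corank 2; j^3 = 3*u^2*v has shape L^2 M (L != M), so D-series; mu = 5 gives D_5.

Type D5, Milnor number mu = 5.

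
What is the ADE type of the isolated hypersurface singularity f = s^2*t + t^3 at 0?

D4

The Hessian of f at 0 has rank 0. Corank 2; j^3 = t*(s^2 + t^2) splits into three distinct lines over C (the quadratic factor has nonzero discriminant), so D_4.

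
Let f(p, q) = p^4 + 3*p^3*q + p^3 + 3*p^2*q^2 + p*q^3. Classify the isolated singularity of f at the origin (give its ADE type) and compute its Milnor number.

Type E_{7}, Milnor number mu = 7.

The Hessian of f at 0 is [[0, 0], [0, 0]] with rank 0, so corank 2. A Groebner basis of the Jacobian ideal J(f) in C{p,q} is {3*p^2 + q^4 + q^3, p^3, p^2*q - p^2 - q^3/3, 2*p^2 + p*q^2 + 2*q^3/3}; counting standard monomials gives mu = 7. Corank 2; j^3 = p^3 is a perfect cube, so E-series; the 4-jet and mu = 7 give E_7.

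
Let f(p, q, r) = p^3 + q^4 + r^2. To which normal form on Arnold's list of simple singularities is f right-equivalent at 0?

The Hessian of f at 0 has rank 1. Corank 2; j^3 = p^3 is a perfect cube, so E-series; the 4-jet and mu = 6 give E_6.

E6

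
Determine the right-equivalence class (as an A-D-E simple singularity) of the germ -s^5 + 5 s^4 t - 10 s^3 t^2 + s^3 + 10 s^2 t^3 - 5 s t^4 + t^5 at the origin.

E8

The Hessian of f at 0 has rank 0. Corank 2; j^3 = s^3 is a perfect cube, so E-series; the 5-jet and mu = 8 give E_8.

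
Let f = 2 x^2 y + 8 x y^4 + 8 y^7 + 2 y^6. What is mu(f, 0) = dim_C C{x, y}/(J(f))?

7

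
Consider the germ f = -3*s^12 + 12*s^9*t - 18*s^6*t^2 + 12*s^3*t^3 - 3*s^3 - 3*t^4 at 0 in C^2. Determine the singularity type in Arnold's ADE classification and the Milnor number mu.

Type E_{6}, Milnor number mu = 6.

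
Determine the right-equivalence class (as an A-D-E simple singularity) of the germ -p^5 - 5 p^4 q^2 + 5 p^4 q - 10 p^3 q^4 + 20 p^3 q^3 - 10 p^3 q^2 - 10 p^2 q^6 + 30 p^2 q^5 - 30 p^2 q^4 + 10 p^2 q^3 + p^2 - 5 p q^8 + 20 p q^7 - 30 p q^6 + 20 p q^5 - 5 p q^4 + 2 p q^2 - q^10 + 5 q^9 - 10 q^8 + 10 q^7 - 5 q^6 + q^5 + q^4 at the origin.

A_{4}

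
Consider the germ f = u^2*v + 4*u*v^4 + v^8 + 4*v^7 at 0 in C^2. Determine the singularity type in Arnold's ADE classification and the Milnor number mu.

Type D9, Milnor number mu = 9.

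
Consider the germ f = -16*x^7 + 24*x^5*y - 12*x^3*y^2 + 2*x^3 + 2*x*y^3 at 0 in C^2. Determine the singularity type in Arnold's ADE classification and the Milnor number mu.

Type E_7, Milnor number mu = 7.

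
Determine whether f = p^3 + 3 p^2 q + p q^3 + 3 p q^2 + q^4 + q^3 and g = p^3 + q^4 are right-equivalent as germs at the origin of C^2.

The Hessian of f at 0 is [[0, 0], [0, 0]] with rank 0, so corank 2. A Groebner basis of the Jacobian ideal J(f) in C{p,q} is {p^3 + 3*p^2*q + 6*p^2 + 12*p*q + 6*q^2, -3*p^2 + p*q^2 - 6*p*q - 3*q^2, 3*p^2 + 6*p*q + q^3 + 3*q^2}; counting standard monomials gives mu = 7. Corank 2; j^3 = (p + q)^3 is a perfect cube, so E-series; the 4-jet and mu = 7 give E_7. The Hessian of g at 0 is [[0, 0], [0, 0]] with rank 0, so corank 2. A Groebner basis of the Jacobian ideal J(g) in C{p,q} is {q^3, p^2}; counting standard monomials gives mu = 6. Corank 2; j^3 = p^3 is a perfect cube, so E-series; the 4-jet and mu = 6 give E_6. f is E_7 but g is E_6, hence not right-equivalent.

No.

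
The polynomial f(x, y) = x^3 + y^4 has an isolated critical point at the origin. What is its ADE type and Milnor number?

Type E6, Milnor number mu = 6.

The Hessian of f at 0 has rank 0. Corank 2; j^3 = x^3 is a perfect cube, so E-series; the 4-jet and mu = 6 give E_6.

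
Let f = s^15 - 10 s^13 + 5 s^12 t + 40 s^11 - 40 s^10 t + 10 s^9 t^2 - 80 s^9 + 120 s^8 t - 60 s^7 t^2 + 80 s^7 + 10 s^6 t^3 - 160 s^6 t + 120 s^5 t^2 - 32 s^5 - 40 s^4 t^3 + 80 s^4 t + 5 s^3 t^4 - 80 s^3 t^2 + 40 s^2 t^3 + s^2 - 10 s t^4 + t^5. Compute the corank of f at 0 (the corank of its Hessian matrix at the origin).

1

Hessian at 0 has rank 1.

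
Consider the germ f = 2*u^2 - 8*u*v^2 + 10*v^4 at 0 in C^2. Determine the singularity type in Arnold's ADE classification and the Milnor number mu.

Type A_3, Milnor number mu = 3.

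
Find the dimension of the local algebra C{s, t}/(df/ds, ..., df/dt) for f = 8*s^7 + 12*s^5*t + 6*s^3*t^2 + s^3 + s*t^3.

7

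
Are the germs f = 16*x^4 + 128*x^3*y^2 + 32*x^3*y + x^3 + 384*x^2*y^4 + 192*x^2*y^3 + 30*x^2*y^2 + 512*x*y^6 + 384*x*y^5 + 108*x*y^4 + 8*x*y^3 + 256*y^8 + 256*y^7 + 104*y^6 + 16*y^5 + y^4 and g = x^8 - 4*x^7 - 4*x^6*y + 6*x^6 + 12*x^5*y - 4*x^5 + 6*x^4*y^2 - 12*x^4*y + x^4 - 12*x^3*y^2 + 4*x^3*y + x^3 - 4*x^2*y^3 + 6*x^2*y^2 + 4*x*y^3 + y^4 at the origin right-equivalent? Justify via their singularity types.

The Hessian of f at 0 is [[0, 0], [0, 0]] with rank 0, so corank 2. A Groebner basis of the Jacobian ideal J(f) in C{x,y} is {x^3, x^2*y, x^2/4 + x*y^2, -3*x^2/2 + y^3}; counting standard monomials gives mu = 6. Corank 2; j^3 = x^3 is a perfect cube, so E-series; the 4-jet and mu = 6 give E_6. The Hessian of g at 0 is [[0, 0], [0, 0]] with rank 0, so corank 2. A Groebner basis of the Jacobian ideal J(g) in C{x,y} is {y^4, x*y^2 + y^3/3, x^2}; counting standard monomials gives mu = 6. Corank 2; j^3 = x^3 is a perfect cube, so E-series; the 4-jet and mu = 6 give E_6. Both have type E_6, hence right-equivalent.

Yes.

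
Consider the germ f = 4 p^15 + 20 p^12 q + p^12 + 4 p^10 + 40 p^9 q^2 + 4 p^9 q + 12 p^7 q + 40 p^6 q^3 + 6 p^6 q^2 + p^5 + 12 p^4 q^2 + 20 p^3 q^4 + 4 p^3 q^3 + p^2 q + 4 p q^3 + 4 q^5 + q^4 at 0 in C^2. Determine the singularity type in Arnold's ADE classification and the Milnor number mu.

Type D5, Milnor number mu = 5.

The Hessian of f at 0 has rank 0. Corank 2; j^3 = p^2*q has shape L^2 M (L != M), so D-series; mu = 5 gives D_5.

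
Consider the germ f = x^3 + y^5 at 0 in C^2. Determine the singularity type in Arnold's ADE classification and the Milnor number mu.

Type E_8, Milnor number mu = 8.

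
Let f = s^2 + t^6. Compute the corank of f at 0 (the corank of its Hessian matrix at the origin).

Hessian at 0 has rank 1.

1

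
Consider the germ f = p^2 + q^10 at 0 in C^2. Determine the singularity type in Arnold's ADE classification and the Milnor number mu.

Type A_{9}, Milnor number mu = 9.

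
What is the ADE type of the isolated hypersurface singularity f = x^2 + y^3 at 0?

A_{2}

The Hessian of f at 0 has rank 1. Corank 1: A-series; mu = 2 gives A_2.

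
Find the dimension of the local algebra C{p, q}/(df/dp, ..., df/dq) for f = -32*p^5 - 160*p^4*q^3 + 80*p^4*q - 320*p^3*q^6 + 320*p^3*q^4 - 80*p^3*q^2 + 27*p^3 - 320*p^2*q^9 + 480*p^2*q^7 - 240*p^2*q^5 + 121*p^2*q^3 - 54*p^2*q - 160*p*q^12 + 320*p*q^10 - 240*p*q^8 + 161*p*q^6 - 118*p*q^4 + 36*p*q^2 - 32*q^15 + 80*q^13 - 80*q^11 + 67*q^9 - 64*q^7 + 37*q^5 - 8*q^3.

The Hessian of f at 0 has rank 0. Corank 2; j^3 = (3*p - 2*q)^3 is a perfect cube, so E-series; the 5-jet and mu = 8 give E_8.

8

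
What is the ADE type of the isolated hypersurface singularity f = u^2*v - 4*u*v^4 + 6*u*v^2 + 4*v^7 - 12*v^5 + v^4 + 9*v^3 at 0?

D_5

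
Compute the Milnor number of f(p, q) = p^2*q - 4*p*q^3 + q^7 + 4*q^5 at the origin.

8

The Hessian of f at 0 is [[0, 0], [0, 0]] with rank 0, so corank 2. A Groebner basis of the Jacobian ideal J(f) in C{p,q} is {p^2*q^2 + 4*p^2/7 - 8*p*q^2/7, p^3 + 8*p^2/7 - 16*p*q^2/7, -p*q/2 + q^3}; counting standard monomials gives mu = 8. Corank 2; j^3 = p^2*q has shape L^2 M (L != M), so D-series; mu = 8 gives D_8.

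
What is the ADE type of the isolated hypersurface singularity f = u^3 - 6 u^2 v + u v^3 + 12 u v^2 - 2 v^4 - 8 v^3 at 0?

E7

The Hessian of f at 0 is [[0, 0], [0, 0]] with rank 0, so corank 2. A Groebner basis of the Jacobian ideal J(f) in C{u,v} is {u^3 - 6*u^2*v - 48*u^2 + 192*u*v - 192*v^2, 6*u^2 + u*v^2 - 24*u*v + 24*v^2, 3*u^2 - 12*u*v + v^3 + 12*v^2}; counting standard monomials gives mu = 7. Corank 2; j^3 = (u - 2*v)^3 is a perfect cube, so E-series; the 4-jet and mu = 7 give E_7.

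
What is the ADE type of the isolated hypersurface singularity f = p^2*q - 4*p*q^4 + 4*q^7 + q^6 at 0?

The Hessian of f at 0 has rank 0. Corank 2; j^3 = p^2*q has shape L^2 M (L != M), so D-series; mu = 7 gives D_7.

D7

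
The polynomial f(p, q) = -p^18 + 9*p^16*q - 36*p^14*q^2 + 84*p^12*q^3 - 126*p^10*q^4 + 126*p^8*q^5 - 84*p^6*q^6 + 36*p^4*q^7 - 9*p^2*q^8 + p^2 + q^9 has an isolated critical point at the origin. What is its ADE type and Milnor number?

Type A_8, Milnor number mu = 8.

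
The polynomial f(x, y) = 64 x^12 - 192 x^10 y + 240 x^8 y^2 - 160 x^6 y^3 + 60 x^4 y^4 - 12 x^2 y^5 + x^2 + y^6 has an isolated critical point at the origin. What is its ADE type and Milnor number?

The Hessian of f at 0 is [[2, 0], [0, 0]] with rank 1, so corank 1. A Groebner basis of the Jacobian ideal J(f) in C{x,y} is {y^5, x}; counting standard monomials gives mu = 5. Corank 1: A-series; mu = 5 gives A_5.

Type A_{5}, Milnor number mu = 5.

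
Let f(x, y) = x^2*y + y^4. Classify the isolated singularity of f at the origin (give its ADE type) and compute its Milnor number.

Type D5, Milnor number mu = 5.

The Hessian of f at 0 has rank 0. Corank 2; j^3 = x^2*y has shape L^2 M (L != M), so D-series; mu = 5 gives D_5.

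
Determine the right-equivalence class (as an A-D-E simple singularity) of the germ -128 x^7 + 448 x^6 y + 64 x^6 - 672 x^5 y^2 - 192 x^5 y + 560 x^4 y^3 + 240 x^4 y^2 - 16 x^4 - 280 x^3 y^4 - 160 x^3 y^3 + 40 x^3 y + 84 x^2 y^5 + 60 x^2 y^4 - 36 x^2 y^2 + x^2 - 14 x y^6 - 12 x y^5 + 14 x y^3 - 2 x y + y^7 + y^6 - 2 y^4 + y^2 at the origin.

The Hessian of f at 0 is [[2, -2], [-2, 2]] with rank 1, so corank 1. A Groebner basis of the Jacobian ideal J(f) in C{x,y} is {-x*y + y^4 + y^2, x*y^2 - x/6 - 5*y^3/6 + y/6, x^2 - 2*x*y + y^2}; counting standard monomials gives mu = 6. Corank 1: A-series; mu = 6 gives A_6.

A_{6}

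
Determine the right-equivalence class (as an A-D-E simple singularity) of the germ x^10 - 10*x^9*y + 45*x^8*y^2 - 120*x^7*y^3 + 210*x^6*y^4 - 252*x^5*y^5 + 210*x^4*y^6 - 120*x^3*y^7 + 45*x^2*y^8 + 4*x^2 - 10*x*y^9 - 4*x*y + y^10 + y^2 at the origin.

A_{9}

The Hessian of f at 0 has rank 1. Corank 1: A-series; mu = 9 gives A_9.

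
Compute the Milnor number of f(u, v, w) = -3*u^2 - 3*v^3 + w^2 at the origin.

The Hessian of f at 0 has rank 2. Corank 1: A-series; mu = 2 gives A_2.

2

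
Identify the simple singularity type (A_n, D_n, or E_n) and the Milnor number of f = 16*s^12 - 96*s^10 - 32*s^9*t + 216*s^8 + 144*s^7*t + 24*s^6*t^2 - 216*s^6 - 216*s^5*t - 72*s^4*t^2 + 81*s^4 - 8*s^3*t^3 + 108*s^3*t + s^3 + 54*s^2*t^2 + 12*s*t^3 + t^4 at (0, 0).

The Hessian of f at 0 has rank 0. Corank 2; j^3 = s^3 is a perfect cube, so E-series; the 4-jet and mu = 6 give E_6.

Type E_6, Milnor number mu = 6.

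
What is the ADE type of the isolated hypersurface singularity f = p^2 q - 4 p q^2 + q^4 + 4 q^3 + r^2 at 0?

D_5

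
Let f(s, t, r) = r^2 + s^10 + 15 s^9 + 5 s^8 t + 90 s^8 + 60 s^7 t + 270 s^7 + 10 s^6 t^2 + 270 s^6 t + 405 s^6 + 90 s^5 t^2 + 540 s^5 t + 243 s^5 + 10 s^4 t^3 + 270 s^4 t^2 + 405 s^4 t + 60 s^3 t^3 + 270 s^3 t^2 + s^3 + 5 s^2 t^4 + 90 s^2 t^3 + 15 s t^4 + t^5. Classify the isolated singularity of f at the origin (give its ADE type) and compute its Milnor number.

Type E_{8}, Milnor number mu = 8.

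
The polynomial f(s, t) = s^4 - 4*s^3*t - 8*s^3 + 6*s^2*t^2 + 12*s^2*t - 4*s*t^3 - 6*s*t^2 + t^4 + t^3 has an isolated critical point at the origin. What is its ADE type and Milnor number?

Type E_{6}, Milnor number mu = 6.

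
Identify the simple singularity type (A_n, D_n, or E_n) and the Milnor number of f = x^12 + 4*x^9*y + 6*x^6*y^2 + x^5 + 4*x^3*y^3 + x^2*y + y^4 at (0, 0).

The Hessian of f at 0 has rank 0. Corank 2; j^3 = x^2*y has shape L^2 M (L != M), so D-series; mu = 5 gives D_5.

Type D_{5}, Milnor number mu = 5.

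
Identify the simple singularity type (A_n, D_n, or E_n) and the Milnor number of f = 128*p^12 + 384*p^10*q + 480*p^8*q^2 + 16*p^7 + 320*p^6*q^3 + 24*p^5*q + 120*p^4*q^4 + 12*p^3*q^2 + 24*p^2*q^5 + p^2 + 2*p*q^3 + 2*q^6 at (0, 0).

Type A5, Milnor number mu = 5.

The Hessian of f at 0 has rank 1. Corank 1: A-series; mu = 5 gives A_5.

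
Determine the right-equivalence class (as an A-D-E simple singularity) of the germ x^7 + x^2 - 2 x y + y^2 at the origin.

A_6

The Hessian of f at 0 has rank 1. Corank 1: A-series; mu = 6 gives A_6.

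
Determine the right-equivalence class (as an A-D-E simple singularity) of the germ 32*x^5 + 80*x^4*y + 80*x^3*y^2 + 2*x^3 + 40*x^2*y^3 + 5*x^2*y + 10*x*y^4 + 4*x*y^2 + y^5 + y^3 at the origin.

D6

The Hessian of f at 0 has rank 0. Corank 2; j^3 = (x + y)^2*(2*x + y) has shape L^2 M (L != M), so D-series; mu = 6 gives D_6.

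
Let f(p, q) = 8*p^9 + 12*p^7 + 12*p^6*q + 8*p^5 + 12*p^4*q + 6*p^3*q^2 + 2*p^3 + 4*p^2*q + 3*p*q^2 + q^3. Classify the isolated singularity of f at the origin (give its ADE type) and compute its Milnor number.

The Hessian of f at 0 is [[0, 0], [0, 0]] with rank 0, so corank 2. A Groebner basis of the Jacobian ideal J(f) in C{p,q} is {q^3, p^2 - 3*q^2/2, p*q + 3*q^2/2}; counting standard monomials gives mu = 4. Corank 2; j^3 = (p + q)*(2*p^2 + 2*p*q + q^2) splits into three distinct lines over C (the quadratic factor has nonzero discriminant), so D_4.

Type D_{4}, Milnor number mu = 4.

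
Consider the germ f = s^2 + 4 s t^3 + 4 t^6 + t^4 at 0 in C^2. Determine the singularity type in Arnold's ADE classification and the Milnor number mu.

Type A3, Milnor number mu = 3.

The Hessian of f at 0 has rank 1. Corank 1: A-series; mu = 3 gives A_3.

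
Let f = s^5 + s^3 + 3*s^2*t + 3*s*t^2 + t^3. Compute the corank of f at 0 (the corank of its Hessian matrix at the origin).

The Hessian at 0 is [[0, 0], [0, 0]] of rank 0; hence corank 2.

2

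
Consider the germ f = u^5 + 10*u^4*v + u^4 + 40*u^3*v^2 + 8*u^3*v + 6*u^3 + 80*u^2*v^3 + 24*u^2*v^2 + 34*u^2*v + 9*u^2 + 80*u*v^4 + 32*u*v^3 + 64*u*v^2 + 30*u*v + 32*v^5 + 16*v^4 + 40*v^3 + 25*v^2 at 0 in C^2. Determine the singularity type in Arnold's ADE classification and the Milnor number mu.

The Hessian of f at 0 has rank 1. Corank 1: A-series; mu = 4 gives A_4.

Type A4, Milnor number mu = 4.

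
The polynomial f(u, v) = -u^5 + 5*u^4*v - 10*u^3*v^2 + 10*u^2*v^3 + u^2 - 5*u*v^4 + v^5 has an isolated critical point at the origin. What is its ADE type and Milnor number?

Type A4, Milnor number mu = 4.

The Hessian of f at 0 has rank 1. Corank 1: A-series; mu = 4 gives A_4.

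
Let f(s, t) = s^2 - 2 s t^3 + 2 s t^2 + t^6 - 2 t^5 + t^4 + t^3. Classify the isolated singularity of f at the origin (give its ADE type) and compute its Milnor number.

Type A_2, Milnor number mu = 2.

The Hessian of f at 0 has rank 1. Corank 1: A-series; mu = 2 gives A_2.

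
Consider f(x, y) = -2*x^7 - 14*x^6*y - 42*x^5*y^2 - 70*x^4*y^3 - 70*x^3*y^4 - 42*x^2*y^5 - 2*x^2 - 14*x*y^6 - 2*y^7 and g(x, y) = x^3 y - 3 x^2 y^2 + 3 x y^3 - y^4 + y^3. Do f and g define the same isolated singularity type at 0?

The Hessian of f at 0 has rank 1. Corank 1: A-series; mu = 6 gives A_6. The Hessian of g at 0 has rank 0. Corank 2; j^3 = y^3 is a perfect cube, so E-series; the 4-jet and mu = 7 give E_7. f is A_6 but g is E_7, hence not right-equivalent.

No.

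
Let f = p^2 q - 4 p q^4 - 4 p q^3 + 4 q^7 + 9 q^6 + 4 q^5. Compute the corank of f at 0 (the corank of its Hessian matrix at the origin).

The Hessian at 0 is [[0, 0], [0, 0]] of rank 0; hence corank 2.

2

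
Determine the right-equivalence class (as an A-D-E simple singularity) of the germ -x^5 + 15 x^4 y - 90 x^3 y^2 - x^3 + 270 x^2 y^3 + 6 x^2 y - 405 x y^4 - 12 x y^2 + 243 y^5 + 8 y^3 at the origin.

E_8

The Hessian of f at 0 has rank 0. Corank 2; j^3 = -(x - 2*y)^3 is a perfect cube, so E-series; the 5-jet and mu = 8 give E_8.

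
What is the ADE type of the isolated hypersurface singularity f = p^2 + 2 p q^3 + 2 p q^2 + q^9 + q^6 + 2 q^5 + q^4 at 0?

A_8

The Hessian of f at 0 has rank 1. Corank 1: A-series; mu = 8 gives A_8.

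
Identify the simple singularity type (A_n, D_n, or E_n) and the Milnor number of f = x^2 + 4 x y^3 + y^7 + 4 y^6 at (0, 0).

Type A_{6}, Milnor number mu = 6.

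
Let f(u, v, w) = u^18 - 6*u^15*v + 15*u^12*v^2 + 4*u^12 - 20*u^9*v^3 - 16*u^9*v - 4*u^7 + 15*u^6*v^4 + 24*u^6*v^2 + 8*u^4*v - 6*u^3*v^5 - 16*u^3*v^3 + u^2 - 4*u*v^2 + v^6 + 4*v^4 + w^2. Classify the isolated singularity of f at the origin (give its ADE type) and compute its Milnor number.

Type A_{5}, Milnor number mu = 5.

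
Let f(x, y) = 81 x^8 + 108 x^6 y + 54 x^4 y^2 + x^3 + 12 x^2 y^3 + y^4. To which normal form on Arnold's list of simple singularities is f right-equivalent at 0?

E_{6}

The Hessian of f at 0 has rank 0. Corank 2; j^3 = x^3 is a perfect cube, so E-series; the 4-jet and mu = 6 give E_6.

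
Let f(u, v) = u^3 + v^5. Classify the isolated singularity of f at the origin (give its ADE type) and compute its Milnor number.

Type E_{8}, Milnor number mu = 8.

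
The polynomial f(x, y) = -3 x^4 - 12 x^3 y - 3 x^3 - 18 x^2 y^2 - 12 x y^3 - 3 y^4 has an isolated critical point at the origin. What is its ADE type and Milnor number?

Type E6, Milnor number mu = 6.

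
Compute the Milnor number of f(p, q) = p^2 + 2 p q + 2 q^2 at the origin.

1

The Hessian of f at 0 is [[2, 2], [2, 4]] with rank 2, so corank 0. A Groebner basis of the Jacobian ideal J(f) in C{p,q} is {p, q}; counting standard monomials gives mu = 1. Corank 0: nondegenerate Morse point, so A_1.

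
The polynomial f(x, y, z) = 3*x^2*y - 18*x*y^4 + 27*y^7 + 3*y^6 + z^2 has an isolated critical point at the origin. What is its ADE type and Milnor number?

The Hessian of f at 0 has rank 1. Corank 2; j^3 = 3*x^2*y has shape L^2 M (L != M), so D-series; mu = 7 gives D_7.

Type D_{7}, Milnor number mu = 7.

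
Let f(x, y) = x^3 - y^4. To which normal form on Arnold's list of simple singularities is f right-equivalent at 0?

E_6

The Hessian of f at 0 is [[0, 0], [0, 0]] with rank 0, so corank 2. A Groebner basis of the Jacobian ideal J(f) in C{x,y} is {y^3, x^2}; counting standard monomials gives mu = 6. Corank 2; j^3 = x^3 is a perfect cube, so E-series; the 4-jet and mu = 6 give E_6.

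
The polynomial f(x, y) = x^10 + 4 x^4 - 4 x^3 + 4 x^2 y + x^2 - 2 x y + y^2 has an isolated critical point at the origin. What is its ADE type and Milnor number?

Type A_{9}, Milnor number mu = 9.

The Hessian of f at 0 is [[2, -2], [-2, 2]] with rank 1, so corank 1. A Groebner basis of the Jacobian ideal J(f) in C{x,y} is {x*y^4 - 5*x*y^3 + 15*x*y^2/4 - 7*x*y/8 + x/16 + 2*y^4 - 5*y^3/2 + 3*y^2/4 - y/16, -15*x*y^3 + 27*x*y^2/2 - 27*x*y/8 + x/4 + y^5 + 5*y^4 - 35*y^3/4 + 23*y^2/8 - y/4, x^2 - x/2 + y/2}; counting standard monomials gives mu = 9. Corank 1: A-series; mu = 9 gives A_9.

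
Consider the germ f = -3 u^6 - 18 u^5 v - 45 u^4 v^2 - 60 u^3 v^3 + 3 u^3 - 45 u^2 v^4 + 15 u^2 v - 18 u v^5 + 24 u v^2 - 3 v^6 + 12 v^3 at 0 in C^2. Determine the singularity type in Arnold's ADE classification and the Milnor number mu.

The Hessian of f at 0 is [[0, 0], [0, 0]] with rank 0, so corank 2. A Groebner basis of the Jacobian ideal J(f) in C{u,v} is {u*v/6 + v^5 + v^2/3, u*v^2 + 2*v^3, u^2 + 3*u*v + 2*v^2}; counting standard monomials gives mu = 7. Corank 2; j^3 = 3*(u + v)*(u + 2*v)^2 has shape L^2 M (L != M), so D-series; mu = 7 gives D_7.

Type D_{7}, Milnor number mu = 7.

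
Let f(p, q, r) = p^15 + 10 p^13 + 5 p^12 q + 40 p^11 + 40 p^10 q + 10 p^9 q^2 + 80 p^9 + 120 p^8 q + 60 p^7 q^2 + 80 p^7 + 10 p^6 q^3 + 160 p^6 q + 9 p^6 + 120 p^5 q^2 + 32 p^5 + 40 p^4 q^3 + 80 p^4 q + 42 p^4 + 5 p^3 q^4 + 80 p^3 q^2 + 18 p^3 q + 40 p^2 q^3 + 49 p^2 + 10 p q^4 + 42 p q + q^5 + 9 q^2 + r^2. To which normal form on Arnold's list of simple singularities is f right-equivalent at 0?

The Hessian of f at 0 has rank 2. Corank 1: A-series; mu = 4 gives A_4.

A_4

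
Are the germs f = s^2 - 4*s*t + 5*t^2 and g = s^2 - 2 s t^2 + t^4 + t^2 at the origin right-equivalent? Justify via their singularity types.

Yes.

The Hessian of f at 0 has rank 2. Corank 0: nondegenerate Morse point, so A_1. The Hessian of g at 0 has rank 2. Corank 0: nondegenerate Morse point, so A_1. Both have type A_1, hence right-equivalent.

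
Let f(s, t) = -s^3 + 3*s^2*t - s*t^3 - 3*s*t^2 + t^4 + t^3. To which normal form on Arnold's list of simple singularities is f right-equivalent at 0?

The Hessian of f at 0 is [[0, 0], [0, 0]] with rank 0, so corank 2. A Groebner basis of the Jacobian ideal J(f) in C{s,t} is {s^3 - 3*s^2*t - 6*s^2 + 12*s*t - 6*t^2, 3*s^2 + s*t^2 - 6*s*t + 3*t^2, 3*s^2 - 6*s*t + t^3 + 3*t^2}; counting standard monomials gives mu = 7. Corank 2; j^3 = -(s - t)^3 is a perfect cube, so E-series; the 4-jet and mu = 7 give E_7.

E7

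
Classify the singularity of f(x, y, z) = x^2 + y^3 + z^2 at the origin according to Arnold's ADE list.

A_{2}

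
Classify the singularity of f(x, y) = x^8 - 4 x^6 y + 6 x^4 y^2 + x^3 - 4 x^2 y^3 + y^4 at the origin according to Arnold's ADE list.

The Hessian of f at 0 has rank 0. Corank 2; j^3 = x^3 is a perfect cube, so E-series; the 4-jet and mu = 6 give E_6.

E_{6}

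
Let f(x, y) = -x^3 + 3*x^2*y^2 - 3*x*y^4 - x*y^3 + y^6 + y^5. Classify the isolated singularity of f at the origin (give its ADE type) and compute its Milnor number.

Type E7, Milnor number mu = 7.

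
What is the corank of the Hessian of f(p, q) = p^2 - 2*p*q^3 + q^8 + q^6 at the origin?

The Hessian at 0 is [[2, 0], [0, 0]] of rank 1; hence corank 1.

1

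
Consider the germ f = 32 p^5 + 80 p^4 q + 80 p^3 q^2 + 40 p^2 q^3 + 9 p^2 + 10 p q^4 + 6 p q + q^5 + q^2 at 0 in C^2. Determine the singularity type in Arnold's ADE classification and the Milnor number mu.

The Hessian of f at 0 is [[18, 6], [6, 2]] with rank 1, so corank 1. A Groebner basis of the Jacobian ideal J(f) in C{p,q} is {q^4, p + q/3}; counting standard monomials gives mu = 4. Corank 1: A-series; mu = 4 gives A_4.

Type A_4, Milnor number mu = 4.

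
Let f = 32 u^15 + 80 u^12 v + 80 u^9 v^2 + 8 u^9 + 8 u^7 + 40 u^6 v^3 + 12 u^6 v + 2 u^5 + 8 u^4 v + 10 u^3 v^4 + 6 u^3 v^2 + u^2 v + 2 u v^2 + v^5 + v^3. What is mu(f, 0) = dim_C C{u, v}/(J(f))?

The Hessian of f at 0 has rank 0. Corank 2; j^3 = v*(u + v)^2 has shape L^2 M (L != M), so D-series; mu = 6 gives D_6.

6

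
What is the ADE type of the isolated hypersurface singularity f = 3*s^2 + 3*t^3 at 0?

The Hessian of f at 0 has rank 1. Corank 1: A-series; mu = 2 gives A_2.

A2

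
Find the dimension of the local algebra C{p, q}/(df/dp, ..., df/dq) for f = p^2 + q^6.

5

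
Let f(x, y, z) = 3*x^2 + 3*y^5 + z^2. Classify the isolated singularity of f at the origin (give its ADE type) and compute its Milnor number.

Type A_{4}, Milnor number mu = 4.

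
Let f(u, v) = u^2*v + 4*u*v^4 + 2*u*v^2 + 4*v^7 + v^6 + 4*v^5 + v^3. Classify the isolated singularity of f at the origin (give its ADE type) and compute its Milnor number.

Type D_{7}, Milnor number mu = 7.

The Hessian of f at 0 has rank 0. Corank 2; j^3 = v*(u + v)^2 has shape L^2 M (L != M), so D-series; mu = 7 gives D_7.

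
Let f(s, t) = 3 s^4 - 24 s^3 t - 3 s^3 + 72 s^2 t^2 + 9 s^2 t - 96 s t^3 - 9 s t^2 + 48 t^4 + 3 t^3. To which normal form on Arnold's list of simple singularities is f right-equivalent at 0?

The Hessian of f at 0 has rank 0. Corank 2; j^3 = -3*(s - t)^3 is a perfect cube, so E-series; the 4-jet and mu = 6 give E_6.

E6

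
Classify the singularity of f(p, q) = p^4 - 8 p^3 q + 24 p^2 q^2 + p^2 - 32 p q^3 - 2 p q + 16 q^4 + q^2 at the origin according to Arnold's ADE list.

A_{3}

The Hessian of f at 0 has rank 1. Corank 1: A-series; mu = 3 gives A_3.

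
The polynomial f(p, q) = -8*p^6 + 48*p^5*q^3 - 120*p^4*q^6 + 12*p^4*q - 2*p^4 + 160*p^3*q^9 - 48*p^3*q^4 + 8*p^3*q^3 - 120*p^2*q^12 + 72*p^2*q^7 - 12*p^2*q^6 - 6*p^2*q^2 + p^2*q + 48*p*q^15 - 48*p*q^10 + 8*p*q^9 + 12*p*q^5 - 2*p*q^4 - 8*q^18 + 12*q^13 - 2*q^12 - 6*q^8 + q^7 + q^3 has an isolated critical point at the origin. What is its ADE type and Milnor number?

Type D_{4}, Milnor number mu = 4.

The Hessian of f at 0 is [[0, 0], [0, 0]] with rank 0, so corank 2. A Groebner basis of the Jacobian ideal J(f) in C{p,q} is {q^3, p^2 + 3*q^2, p*q}; counting standard monomials gives mu = 4. Corank 2; j^3 = q*(p^2 + q^2) splits into three distinct lines over C (the quadratic factor has nonzero discriminant), so D_4.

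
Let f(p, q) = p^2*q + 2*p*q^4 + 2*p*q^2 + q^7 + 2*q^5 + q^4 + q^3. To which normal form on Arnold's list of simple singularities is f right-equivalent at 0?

D_{5}

The Hessian of f at 0 has rank 0. Corank 2; j^3 = q*(p + q)^2 has shape L^2 M (L != M), so D-series; mu = 5 gives D_5.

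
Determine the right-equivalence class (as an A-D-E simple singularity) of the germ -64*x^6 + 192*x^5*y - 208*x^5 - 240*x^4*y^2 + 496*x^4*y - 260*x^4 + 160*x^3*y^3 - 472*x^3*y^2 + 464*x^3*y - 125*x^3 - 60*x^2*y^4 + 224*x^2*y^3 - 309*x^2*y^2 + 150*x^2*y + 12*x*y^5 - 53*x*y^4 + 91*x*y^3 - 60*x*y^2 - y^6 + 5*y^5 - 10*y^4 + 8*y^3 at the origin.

E_7

The Hessian of f at 0 is [[0, 0], [0, 0]] with rank 0, so corank 2. A Groebner basis of the Jacobian ideal J(f) in C{x,y} is {-1171875*x^2/41 + 937500*x*y/41 + y^4 - 125*y^3/41 - 187500*y^2/41, x^3 + 5850*x^2/41 - 4680*x*y/41 - 2*y^3/41 + 936*y^2/41, x^2*y + 9625*x^2/41 - 7700*x*y/41 - 83*y^3/615 + 1540*y^2/41, 11875*x^2/41 + x*y^2 - 9500*x*y/41 - 227*y^3/615 + 1900*y^2/41}; counting standard monomials gives mu = 7. Corank 2; j^3 = -(5*x - 2*y)^3 is a perfect cube, so E-series; the 4-jet and mu = 7 give E_7.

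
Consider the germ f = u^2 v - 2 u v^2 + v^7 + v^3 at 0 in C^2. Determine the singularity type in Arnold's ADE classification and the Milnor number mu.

Type D_{8}, Milnor number mu = 8.

The Hessian of f at 0 has rank 0. Corank 2; j^3 = v*(u - v)^2 has shape L^2 M (L != M), so D-series; mu = 8 gives D_8.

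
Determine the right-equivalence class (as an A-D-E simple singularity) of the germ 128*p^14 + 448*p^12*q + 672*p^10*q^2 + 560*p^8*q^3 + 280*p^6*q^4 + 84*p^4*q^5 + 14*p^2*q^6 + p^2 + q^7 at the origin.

The Hessian of f at 0 is [[2, 0], [0, 0]] with rank 1, so corank 1. A Groebner basis of the Jacobian ideal J(f) in C{p,q} is {q^6, p}; counting standard monomials gives mu = 6. Corank 1: A-series; mu = 6 gives A_6.

A_{6}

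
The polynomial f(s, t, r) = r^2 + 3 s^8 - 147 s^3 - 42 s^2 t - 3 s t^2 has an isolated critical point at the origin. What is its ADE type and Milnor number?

Type D_9, Milnor number mu = 9.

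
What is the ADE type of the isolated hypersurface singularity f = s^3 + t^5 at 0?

E8

The Hessian of f at 0 has rank 0. Corank 2; j^3 = s^3 is a perfect cube, so E-series; the 5-jet and mu = 8 give E_8.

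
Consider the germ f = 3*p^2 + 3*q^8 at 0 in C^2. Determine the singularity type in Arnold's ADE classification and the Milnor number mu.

The Hessian of f at 0 is [[6, 0], [0, 0]] with rank 1, so corank 1. A Groebner basis of the Jacobian ideal J(f) in C{p,q} is {q^7, p}; counting standard monomials gives mu = 7. Corank 1: A-series; mu = 7 gives A_7.

Type A_{7}, Milnor number mu = 7.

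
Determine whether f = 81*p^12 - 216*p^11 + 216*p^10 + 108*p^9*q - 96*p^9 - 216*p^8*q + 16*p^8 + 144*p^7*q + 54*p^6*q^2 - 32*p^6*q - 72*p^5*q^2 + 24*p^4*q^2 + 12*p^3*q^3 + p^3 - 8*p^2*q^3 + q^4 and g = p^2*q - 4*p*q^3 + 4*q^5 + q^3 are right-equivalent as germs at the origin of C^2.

No.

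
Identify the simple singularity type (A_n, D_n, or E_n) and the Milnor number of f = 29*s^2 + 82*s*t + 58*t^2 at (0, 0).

Type A_1, Milnor number mu = 1.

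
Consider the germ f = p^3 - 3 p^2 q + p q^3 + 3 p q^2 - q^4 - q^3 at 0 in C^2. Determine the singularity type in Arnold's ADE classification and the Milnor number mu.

The Hessian of f at 0 is [[0, 0], [0, 0]] with rank 0, so corank 2. A Groebner basis of the Jacobian ideal J(f) in C{p,q} is {p^3 - 3*p^2*q - 6*p^2 + 12*p*q - 6*q^2, 3*p^2 + p*q^2 - 6*p*q + 3*q^2, 3*p^2 - 6*p*q + q^3 + 3*q^2}; counting standard monomials gives mu = 7. Corank 2; j^3 = (p - q)^3 is a perfect cube, so E-series; the 4-jet and mu = 7 give E_7.

Type E_7, Milnor number mu = 7.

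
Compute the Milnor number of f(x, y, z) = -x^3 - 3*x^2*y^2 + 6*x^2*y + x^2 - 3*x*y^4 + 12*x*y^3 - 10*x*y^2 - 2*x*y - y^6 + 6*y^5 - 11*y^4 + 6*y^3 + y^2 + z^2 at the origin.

The Hessian of f at 0 is [[2, -2, 0], [-2, 2, 0], [0, 0, 2]] with rank 2, so corank 1. A Groebner basis of the Jacobian ideal J(f) in C{x,y,z} is {y^2, x - y, z}; counting standard monomials gives mu = 2. Corank 1: A-series; mu = 2 gives A_2.

2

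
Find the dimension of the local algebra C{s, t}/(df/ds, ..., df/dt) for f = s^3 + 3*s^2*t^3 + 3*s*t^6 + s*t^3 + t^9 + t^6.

7

The Hessian of f at 0 is [[0, 0], [0, 0]] with rank 0, so corank 2. A Groebner basis of the Jacobian ideal J(f) in C{s,t} is {s^3, s*t^2, 3*s^2 + t^3}; counting standard monomials gives mu = 7. Corank 2; j^3 = s^3 is a perfect cube, so E-series; the 4-jet and mu = 7 give E_7.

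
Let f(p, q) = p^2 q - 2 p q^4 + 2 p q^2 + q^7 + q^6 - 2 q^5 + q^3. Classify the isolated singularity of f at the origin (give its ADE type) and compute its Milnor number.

The Hessian of f at 0 has rank 0. Corank 2; j^3 = q*(p + q)^2 has shape L^2 M (L != M), so D-series; mu = 7 gives D_7.

Type D7, Milnor number mu = 7.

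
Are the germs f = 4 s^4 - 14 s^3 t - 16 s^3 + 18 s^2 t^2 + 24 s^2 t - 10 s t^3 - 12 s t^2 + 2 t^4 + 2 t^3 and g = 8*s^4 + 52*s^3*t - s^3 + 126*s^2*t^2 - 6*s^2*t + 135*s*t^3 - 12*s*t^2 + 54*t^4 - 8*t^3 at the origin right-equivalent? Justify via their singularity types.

Yes.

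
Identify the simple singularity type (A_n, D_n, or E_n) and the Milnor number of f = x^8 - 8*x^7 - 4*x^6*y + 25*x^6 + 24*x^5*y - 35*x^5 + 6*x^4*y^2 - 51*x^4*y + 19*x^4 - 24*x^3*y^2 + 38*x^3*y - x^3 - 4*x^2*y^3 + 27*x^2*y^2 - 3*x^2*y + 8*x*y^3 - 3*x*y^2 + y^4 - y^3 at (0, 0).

Type E_{6}, Milnor number mu = 6.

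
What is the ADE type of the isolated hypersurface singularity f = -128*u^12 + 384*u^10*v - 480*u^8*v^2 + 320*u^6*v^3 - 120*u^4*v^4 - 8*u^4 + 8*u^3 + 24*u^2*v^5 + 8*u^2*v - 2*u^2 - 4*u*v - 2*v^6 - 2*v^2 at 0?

A_{5}

The Hessian of f at 0 has rank 1. Corank 1: A-series; mu = 5 gives A_5.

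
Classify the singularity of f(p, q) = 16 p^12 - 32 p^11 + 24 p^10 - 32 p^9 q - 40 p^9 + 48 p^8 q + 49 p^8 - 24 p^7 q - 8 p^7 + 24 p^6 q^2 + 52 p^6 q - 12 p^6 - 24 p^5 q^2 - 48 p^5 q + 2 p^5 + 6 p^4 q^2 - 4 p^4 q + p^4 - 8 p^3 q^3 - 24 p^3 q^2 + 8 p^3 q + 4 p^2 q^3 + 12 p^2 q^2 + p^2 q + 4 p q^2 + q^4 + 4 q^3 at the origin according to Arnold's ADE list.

The Hessian of f at 0 has rank 0. Corank 2; j^3 = q*(p + 2*q)^2 has shape L^2 M (L != M), so D-series; mu = 5 gives D_5.

D_5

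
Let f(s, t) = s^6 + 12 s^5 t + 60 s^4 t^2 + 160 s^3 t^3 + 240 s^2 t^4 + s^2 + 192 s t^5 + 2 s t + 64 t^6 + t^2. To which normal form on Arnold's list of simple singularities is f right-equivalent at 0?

A5

The Hessian of f at 0 has rank 1. Corank 1: A-series; mu = 5 gives A_5.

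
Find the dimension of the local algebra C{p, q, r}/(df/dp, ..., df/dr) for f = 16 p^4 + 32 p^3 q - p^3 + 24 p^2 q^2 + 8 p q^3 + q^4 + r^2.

6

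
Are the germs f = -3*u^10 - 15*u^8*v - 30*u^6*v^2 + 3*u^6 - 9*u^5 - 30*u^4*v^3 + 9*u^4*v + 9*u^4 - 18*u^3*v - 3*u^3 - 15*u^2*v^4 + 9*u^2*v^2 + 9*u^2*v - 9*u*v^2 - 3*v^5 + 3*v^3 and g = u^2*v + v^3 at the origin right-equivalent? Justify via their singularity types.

The Hessian of f at 0 has rank 0. Corank 2; j^3 = -3*(u - v)^3 is a perfect cube, so E-series; the 5-jet and mu = 8 give E_8. The Hessian of g at 0 has rank 0. Corank 2; j^3 = v*(u^2 + v^2) splits into three distinct lines over C (the quadratic factor has nonzero discriminant), so D_4. f is E_8 but g is D_4, hence not right-equivalent.

No.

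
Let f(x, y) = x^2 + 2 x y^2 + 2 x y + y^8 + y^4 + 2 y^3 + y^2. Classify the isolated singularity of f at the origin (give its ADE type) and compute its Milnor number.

Type A7, Milnor number mu = 7.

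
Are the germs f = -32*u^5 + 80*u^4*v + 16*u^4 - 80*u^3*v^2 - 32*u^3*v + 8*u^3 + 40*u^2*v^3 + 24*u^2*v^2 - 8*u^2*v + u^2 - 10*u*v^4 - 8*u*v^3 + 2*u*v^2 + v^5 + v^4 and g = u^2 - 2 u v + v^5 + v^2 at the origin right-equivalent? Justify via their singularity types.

Yes.

The Hessian of f at 0 is [[2, 0], [0, 0]] with rank 1, so corank 1. A Groebner basis of the Jacobian ideal J(f) in C{u,v} is {u/4 + v^3 + v^2/4, u^2, u*v - u/4 - v^2/4}; counting standard monomials gives mu = 4. Corank 1: A-series; mu = 4 gives A_4. The Hessian of g at 0 is [[2, -2], [-2, 2]] with rank 1, so corank 1. A Groebner basis of the Jacobian ideal J(g) in C{u,v} is {v^4, u - v}; counting standard monomials gives mu = 4. Corank 1: A-series; mu = 4 gives A_4. Both have type A_4, hence right-equivalent.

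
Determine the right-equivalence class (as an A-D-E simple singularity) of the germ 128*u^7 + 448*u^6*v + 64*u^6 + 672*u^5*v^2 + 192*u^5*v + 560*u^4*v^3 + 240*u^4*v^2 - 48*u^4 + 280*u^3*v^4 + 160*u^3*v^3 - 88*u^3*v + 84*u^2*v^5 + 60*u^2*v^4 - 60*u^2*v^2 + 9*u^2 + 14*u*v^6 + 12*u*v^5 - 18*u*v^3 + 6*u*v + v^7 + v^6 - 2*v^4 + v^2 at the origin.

The Hessian of f at 0 is [[18, 6], [6, 2]] with rank 1, so corank 1. A Groebner basis of the Jacobian ideal J(f) in C{u,v} is {-81*u*v + v^4 - 27*v^2, u*v^2 - 9*u/2 + 7*v^3/18 - 3*v/2, u^2 + 2*u*v/3 + v^2/9}; counting standard monomials gives mu = 6. Corank 1: A-series; mu = 6 gives A_6.

A_{6}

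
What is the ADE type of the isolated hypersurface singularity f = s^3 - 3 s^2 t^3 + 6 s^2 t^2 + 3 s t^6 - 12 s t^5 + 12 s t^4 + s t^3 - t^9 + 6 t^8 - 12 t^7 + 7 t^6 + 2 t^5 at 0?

E_7

The Hessian of f at 0 is [[0, 0], [0, 0]] with rank 0, so corank 2. A Groebner basis of the Jacobian ideal J(f) in C{s,t} is {-s^2/4 + t^4 - t^3/12, s^3, s^2*t + s^2/12 + t^3/36, s^2/2 + s*t^2 + t^3/6}; counting standard monomials gives mu = 7. Corank 2; j^3 = s^3 is a perfect cube, so E-series; the 4-jet and mu = 7 give E_7.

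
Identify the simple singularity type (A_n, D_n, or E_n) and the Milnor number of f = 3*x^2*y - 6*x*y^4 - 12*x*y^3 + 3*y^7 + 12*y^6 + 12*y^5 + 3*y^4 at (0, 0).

The Hessian of f at 0 is [[0, 0], [0, 0]] with rank 0, so corank 2. A Groebner basis of the Jacobian ideal J(f) in C{x,y} is {x*y^2, -x*y/2 + y^3, x^2 + 2*x*y}; counting standard monomials gives mu = 5. Corank 2; j^3 = 3*x^2*y has shape L^2 M (L != M), so D-series; mu = 5 gives D_5.

Type D_{5}, Milnor number mu = 5.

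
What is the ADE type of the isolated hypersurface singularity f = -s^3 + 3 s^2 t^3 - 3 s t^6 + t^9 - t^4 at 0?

E6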